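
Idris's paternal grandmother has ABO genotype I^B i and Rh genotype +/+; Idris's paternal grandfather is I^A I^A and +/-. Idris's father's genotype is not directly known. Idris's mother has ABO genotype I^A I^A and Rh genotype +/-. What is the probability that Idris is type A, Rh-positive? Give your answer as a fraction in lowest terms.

Idris's father's ABO genotype from I^B i × I^A I^A: 1/2 I^A I^B, 1/2 I^A i.
Crossing each possibility with the mother I^A I^A and summing P(type A): 1/2·1/2 + 1/2·1 = 3/4.
Similarly for Rh via the father's Rh distribution: P(Rh+) = 7/8.
Independent loci: 3/4 × 7/8 = 21/32.

21/32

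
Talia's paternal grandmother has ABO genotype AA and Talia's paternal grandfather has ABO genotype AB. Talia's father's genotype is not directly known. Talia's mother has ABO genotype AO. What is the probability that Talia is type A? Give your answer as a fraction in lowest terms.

3/4

Talia's father's ABO genotype from AA × AB: 1/2 AA, 1/2 AB.
Crossing each possibility with the mother AO and summing P(type A): 1/2·1 + 1/2·1/2 = 3/4.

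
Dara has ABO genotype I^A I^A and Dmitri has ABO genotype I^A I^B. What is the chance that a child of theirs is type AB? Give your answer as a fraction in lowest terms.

1/2

ABO cross I^A I^A × I^A I^B → offspring phenotypes: 1/2 A, 1/2 AB.
So P(type AB) = 1/2.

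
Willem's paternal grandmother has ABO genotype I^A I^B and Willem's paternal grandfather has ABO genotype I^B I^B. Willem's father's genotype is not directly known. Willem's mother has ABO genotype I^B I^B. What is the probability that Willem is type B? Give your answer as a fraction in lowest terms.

Willem's father's ABO genotype from I^A I^B × I^B I^B: 1/2 I^A I^B, 1/2 I^B I^B.
Crossing each possibility with the mother I^B I^B and summing P(type B): 1/2·1/2 + 1/2·1 = 3/4.

3/4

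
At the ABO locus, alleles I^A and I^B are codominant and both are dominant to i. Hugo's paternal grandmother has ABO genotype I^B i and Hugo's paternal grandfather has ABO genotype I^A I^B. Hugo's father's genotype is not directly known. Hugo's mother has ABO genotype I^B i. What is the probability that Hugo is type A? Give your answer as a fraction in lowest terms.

Hugo's father's ABO genotype from I^B i × I^A I^B: 1/4 I^A I^B, 1/4 I^A i, 1/4 I^B I^B, 1/4 I^B i.
Crossing each possibility with the mother I^B i and summing P(type A): 1/4·1/4 + 1/4·1/4 + 1/4·0 + 1/4·0 = 1/8.

1/8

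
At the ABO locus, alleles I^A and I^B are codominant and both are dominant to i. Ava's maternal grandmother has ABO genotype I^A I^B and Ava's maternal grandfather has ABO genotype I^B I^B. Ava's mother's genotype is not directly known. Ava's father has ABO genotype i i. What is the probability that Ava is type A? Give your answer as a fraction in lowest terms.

Ava's mother's ABO genotype from I^A I^B × I^B I^B: 1/2 I^A I^B, 1/2 I^B I^B.
Crossing each possibility with the father i i and summing P(type A): 1/2·1/2 + 1/2·0 = 1/4.

1/4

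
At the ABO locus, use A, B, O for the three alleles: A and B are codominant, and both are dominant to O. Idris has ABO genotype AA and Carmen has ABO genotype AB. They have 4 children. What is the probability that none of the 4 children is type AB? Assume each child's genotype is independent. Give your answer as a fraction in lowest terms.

1/16

ABO cross AA × AB → 1/2 A, 1/2 AB.
So P(type AB) = 1/2 per child.
P(not type AB) = 1/2 for one child; (1/2)^4 = 1/16.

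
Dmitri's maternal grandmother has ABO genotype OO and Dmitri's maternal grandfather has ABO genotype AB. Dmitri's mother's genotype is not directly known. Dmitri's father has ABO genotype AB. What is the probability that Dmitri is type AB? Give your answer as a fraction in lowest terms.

Dmitri's mother's ABO genotype from OO × AB: 1/2 AO, 1/2 BO.
Crossing each possibility with the father AB and summing P(type AB): 1/2·1/4 + 1/2·1/4 = 1/4.

1/4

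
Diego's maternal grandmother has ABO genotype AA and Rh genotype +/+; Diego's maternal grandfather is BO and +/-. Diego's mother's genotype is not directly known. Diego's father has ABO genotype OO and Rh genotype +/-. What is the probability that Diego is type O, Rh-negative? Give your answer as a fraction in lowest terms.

Diego's mother's ABO genotype from AA × BO: 1/2 AB, 1/2 AO.
Crossing each possibility with the father OO and summing P(type O): 1/2·0 + 1/2·1/2 = 1/4.
Similarly for Rh via the mother's Rh distribution: P(Rh-) = 1/8.
Independent loci: 1/4 × 1/8 = 1/32.

1/32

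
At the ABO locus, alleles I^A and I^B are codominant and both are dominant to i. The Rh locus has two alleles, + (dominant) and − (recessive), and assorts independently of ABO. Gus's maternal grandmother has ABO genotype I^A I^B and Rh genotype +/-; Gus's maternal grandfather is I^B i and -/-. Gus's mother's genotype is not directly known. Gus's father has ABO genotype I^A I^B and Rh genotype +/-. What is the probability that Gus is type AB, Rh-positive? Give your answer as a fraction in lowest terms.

Gus's mother's ABO genotype from I^A I^B × I^B i: 1/4 I^A I^B, 1/4 I^A i, 1/4 I^B I^B, 1/4 I^B i.
Crossing each possibility with the father I^A I^B and summing P(type AB): 1/4·1/2 + 1/4·1/4 + 1/4·1/2 + 1/4·1/4 = 3/8.
Similarly for Rh via the mother's Rh distribution: P(Rh+) = 5/8.
Independent loci: 3/8 × 5/8 = 15/64.

15/64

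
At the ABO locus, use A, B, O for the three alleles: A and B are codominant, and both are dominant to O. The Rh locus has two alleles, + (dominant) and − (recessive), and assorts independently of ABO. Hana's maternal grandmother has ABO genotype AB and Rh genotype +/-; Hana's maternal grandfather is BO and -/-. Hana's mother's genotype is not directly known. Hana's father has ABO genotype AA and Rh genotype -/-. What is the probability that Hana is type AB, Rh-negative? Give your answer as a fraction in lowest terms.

3/8

Hana's mother's ABO genotype from AB × BO: 1/4 AB, 1/4 AO, 1/4 BB, 1/4 BO.
Crossing each possibility with the father AA and summing P(type AB): 1/4·1/2 + 1/4·0 + 1/4·1 + 1/4·1/2 = 1/2.
Similarly for Rh via the mother's Rh distribution: P(Rh-) = 3/4.
Independent loci: 1/2 × 3/4 = 3/8.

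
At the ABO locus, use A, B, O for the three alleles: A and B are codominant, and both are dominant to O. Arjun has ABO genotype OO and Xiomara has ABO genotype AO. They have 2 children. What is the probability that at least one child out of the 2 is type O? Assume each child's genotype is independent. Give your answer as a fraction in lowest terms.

ABO cross OO × AO → 1/2 O, 1/2 A.
So P(type O) = 1/2 per child.
P(none) = (1/2)^2 = 1/4; P(at least one) = 1 − 1/4 = 3/4.

3/4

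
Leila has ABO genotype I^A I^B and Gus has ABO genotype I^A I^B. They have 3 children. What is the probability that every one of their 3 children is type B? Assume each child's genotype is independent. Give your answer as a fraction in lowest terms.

1/64

ABO cross I^A I^B × I^A I^B → 1/4 A, 1/4 B, 1/2 AB.
So P(type B) = 1/4 per child.
All 3 independent: (1/4)^3 = 1/64.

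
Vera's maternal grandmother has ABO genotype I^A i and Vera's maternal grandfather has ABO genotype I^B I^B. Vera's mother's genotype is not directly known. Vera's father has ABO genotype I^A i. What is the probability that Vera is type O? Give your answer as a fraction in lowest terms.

1/8

Vera's mother's ABO genotype from I^A i × I^B I^B: 1/2 I^A I^B, 1/2 I^B i.
Crossing each possibility with the father I^A i and summing P(type O): 1/2·0 + 1/2·1/4 = 1/8.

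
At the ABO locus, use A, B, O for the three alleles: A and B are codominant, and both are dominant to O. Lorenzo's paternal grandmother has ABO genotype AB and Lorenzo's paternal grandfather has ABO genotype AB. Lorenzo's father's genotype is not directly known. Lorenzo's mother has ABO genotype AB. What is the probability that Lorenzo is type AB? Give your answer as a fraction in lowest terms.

Lorenzo's father's ABO genotype from AB × AB: 1/4 AA, 1/2 AB, 1/4 BB.
Crossing each possibility with the mother AB and summing P(type AB): 1/4·1/2 + 1/2·1/2 + 1/4·1/2 = 1/2.

1/2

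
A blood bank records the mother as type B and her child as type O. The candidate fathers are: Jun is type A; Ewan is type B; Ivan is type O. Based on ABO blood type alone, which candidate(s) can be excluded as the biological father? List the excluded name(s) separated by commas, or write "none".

none

A candidate is excluded only if no genotype consistent with his phenotype could produce a type O child with a type B mother.
Every candidate has at least one consistent genotype combination, so none can be excluded.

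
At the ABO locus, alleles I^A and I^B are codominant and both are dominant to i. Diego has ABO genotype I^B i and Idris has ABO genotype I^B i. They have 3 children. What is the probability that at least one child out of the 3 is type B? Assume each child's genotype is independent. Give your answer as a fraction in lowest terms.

ABO cross I^B i × I^B i → 1/4 O, 3/4 B.
So P(type B) = 3/4 per child.
P(none) = (1/4)^3 = 1/64; P(at least one) = 1 − 1/64 = 63/64.

63/64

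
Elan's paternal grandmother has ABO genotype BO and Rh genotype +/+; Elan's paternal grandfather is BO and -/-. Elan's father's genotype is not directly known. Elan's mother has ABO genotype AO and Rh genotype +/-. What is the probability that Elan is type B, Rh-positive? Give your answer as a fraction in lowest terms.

Elan's father's ABO genotype from BO × BO: 1/4 BB, 1/2 BO, 1/4 OO.
Crossing each possibility with the mother AO and summing P(type B): 1/4·1/2 + 1/2·1/4 + 1/4·0 = 1/4.
Similarly for Rh via the father's Rh distribution: P(Rh+) = 3/4.
Independent loci: 1/4 × 3/4 = 3/16.

3/16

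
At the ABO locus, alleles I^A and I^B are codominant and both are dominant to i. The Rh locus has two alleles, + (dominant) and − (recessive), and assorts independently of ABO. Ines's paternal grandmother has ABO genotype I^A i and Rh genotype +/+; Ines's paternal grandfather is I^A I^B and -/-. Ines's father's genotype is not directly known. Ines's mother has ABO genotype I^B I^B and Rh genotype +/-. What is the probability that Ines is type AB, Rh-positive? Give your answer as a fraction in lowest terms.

Ines's father's ABO genotype from I^A i × I^A I^B: 1/4 I^A I^A, 1/4 I^A I^B, 1/4 I^A i, 1/4 I^B i.
Crossing each possibility with the mother I^B I^B and summing P(type AB): 1/4·1 + 1/4·1/2 + 1/4·1/2 + 1/4·0 = 1/2.
Similarly for Rh via the father's Rh distribution: P(Rh+) = 3/4.
Independent loci: 1/2 × 3/4 = 3/8.

3/8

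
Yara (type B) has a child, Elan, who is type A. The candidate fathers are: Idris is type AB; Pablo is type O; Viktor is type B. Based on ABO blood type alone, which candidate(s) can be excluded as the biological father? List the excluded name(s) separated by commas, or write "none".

A candidate is excluded only if no genotype consistent with his phenotype could produce a type A child with a type B mother.
Pablo (type O): no genotype consistent with that phenotype can produce a type-A child with a type-B mother.
Viktor (type B): no genotype consistent with that phenotype can produce a type-A child with a type-B mother.

Pablo, Viktor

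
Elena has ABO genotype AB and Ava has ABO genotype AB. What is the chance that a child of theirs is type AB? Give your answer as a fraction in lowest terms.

1/2

ABO cross AB × AB → offspring phenotypes: 1/4 A, 1/4 B, 1/2 AB.
So P(type AB) = 1/2.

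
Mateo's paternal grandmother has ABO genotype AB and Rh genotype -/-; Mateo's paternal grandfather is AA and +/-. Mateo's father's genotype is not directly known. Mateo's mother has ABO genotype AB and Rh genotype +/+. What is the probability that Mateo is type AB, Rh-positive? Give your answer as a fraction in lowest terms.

1/2

Mateo's father's ABO genotype from AB × AA: 1/2 AA, 1/2 AB.
Crossing each possibility with the mother AB and summing P(type AB): 1/2·1/2 + 1/2·1/2 = 1/2.
Similarly for Rh via the father's Rh distribution: P(Rh+) = 1.
Independent loci: 1/2 × 1 = 1/2.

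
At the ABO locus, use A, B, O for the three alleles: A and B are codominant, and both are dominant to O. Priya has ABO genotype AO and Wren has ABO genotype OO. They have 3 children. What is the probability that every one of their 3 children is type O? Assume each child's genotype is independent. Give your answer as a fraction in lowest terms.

ABO cross AO × OO → 1/2 O, 1/2 A.
So P(type O) = 1/2 per child.
All 3 independent: (1/2)^3 = 1/8.

1/8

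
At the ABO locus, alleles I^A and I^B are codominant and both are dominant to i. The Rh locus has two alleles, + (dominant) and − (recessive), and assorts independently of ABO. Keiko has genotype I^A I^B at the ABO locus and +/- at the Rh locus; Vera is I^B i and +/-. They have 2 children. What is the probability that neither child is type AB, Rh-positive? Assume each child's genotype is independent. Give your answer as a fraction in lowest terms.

ABO cross I^A I^B × I^B i → 1/4 A, 1/2 B, 1/4 AB.
Rh cross +/- × +/- → 3/4 Rh+, 1/4 Rh-; so P(type AB, Rh-positive) = 1/4 × 3/4 = 3/16 per child.
P(not type AB, Rh-positive) = 13/16 for one child; (13/16)^2 = 169/256.

169/256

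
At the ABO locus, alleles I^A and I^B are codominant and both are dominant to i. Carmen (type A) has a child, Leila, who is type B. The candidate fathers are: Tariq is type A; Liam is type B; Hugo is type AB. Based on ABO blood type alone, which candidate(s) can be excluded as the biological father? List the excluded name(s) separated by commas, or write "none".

Tariq

A candidate is excluded only if no genotype consistent with his phenotype could produce a type B child with a type A mother.
Tariq (type A): no genotype consistent with that phenotype can produce a type-B child with a type-A mother.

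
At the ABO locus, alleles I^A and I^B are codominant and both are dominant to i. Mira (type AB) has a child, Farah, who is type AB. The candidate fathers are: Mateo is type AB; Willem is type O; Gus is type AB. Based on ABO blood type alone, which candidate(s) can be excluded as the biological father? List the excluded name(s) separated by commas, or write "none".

A candidate is excluded only if no genotype consistent with his phenotype could produce a type AB child with a type AB mother.
Willem (type O): no genotype consistent with that phenotype can produce a type-AB child with a type-AB mother.

Willem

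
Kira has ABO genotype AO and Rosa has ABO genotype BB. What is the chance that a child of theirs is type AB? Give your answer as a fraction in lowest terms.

ABO cross AO × BB → offspring phenotypes: 1/2 B, 1/2 AB.
So P(type AB) = 1/2.

1/2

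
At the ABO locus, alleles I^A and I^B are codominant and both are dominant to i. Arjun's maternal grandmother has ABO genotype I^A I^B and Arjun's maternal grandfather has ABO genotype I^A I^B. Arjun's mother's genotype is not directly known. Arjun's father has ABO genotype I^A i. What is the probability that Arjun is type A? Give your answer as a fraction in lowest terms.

1/2

Arjun's mother's ABO genotype from I^A I^B × I^A I^B: 1/4 I^A I^A, 1/2 I^A I^B, 1/4 I^B I^B.
Crossing each possibility with the father I^A i and summing P(type A): 1/4·1 + 1/2·1/2 + 1/4·0 = 1/2.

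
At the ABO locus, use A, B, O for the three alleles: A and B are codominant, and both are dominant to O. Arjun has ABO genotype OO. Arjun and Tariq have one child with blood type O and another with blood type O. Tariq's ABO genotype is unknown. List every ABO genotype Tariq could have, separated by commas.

For each candidate genotype of Tariq, check whether crossing it with OO can produce every observed child phenotype.
  AA → possible child types {A} ✗
  AB → possible child types {A, B} ✗
  AO → possible child types {O, A} ✓
  BB → possible child types {B} ✗
  BO → possible child types {O, B} ✓
  OO → possible child types {O} ✓

AO, BO, OO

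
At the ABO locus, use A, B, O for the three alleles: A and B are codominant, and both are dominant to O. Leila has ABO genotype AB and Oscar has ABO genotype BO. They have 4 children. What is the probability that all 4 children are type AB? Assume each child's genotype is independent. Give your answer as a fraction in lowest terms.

1/256

ABO cross AB × BO → 1/4 A, 1/2 B, 1/4 AB.
So P(type AB) = 1/4 per child.
All 4 independent: (1/4)^4 = 1/256.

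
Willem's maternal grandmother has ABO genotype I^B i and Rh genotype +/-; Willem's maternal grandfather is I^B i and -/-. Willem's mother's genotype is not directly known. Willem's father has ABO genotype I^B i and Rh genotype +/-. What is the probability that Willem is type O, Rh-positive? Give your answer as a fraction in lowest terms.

5/32

Willem's mother's ABO genotype from I^B i × I^B i: 1/4 I^B I^B, 1/2 I^B i, 1/4 i i.
Crossing each possibility with the father I^B i and summing P(type O): 1/4·0 + 1/2·1/4 + 1/4·1/2 = 1/4.
Similarly for Rh via the mother's Rh distribution: P(Rh+) = 5/8.
Independent loci: 1/4 × 5/8 = 5/32.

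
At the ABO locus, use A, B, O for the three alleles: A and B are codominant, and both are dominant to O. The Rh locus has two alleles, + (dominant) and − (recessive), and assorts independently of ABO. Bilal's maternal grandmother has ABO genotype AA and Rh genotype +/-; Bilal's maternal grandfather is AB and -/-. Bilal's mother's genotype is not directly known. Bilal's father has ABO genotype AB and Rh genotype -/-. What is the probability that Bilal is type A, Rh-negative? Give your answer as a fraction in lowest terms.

9/32

Bilal's mother's ABO genotype from AA × AB: 1/2 AA, 1/2 AB.
Crossing each possibility with the father AB and summing P(type A): 1/2·1/2 + 1/2·1/4 = 3/8.
Similarly for Rh via the mother's Rh distribution: P(Rh-) = 3/4.
Independent loci: 3/8 × 3/4 = 9/32.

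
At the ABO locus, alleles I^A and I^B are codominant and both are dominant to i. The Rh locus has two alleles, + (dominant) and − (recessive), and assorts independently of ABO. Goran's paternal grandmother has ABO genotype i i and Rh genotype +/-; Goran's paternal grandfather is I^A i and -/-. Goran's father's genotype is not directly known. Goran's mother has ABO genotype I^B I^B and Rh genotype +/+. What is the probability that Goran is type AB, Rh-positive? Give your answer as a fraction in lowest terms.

1/4

Goran's father's ABO genotype from i i × I^A i: 1/2 I^A i, 1/2 i i.
Crossing each possibility with the mother I^B I^B and summing P(type AB): 1/2·1/2 + 1/2·0 = 1/4.
Similarly for Rh via the father's Rh distribution: P(Rh+) = 1.
Independent loci: 1/4 × 1 = 1/4.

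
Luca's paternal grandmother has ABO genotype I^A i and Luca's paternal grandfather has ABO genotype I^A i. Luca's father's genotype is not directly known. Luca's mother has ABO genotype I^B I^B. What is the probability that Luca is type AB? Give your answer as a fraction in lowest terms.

Luca's father's ABO genotype from I^A i × I^A i: 1/4 I^A I^A, 1/2 I^A i, 1/4 i i.
Crossing each possibility with the mother I^B I^B and summing P(type AB): 1/4·1 + 1/2·1/2 + 1/4·0 = 1/2.

1/2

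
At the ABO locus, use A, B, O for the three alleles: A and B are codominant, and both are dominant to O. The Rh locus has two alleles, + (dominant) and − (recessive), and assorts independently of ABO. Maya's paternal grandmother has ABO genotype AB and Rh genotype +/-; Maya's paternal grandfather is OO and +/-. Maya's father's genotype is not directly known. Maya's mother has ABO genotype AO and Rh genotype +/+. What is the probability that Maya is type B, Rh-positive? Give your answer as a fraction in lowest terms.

Maya's father's ABO genotype from AB × OO: 1/2 AO, 1/2 BO.
Crossing each possibility with the mother AO and summing P(type B): 1/2·0 + 1/2·1/4 = 1/8.
Similarly for Rh via the father's Rh distribution: P(Rh+) = 1.
Independent loci: 1/8 × 1 = 1/8.

1/8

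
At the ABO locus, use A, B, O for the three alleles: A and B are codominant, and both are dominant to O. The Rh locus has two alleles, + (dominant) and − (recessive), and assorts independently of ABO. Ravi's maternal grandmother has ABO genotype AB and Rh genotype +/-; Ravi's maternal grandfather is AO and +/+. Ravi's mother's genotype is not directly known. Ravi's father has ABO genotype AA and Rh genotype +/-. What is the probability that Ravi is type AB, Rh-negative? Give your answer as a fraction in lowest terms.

1/32

Ravi's mother's ABO genotype from AB × AO: 1/4 AA, 1/4 AB, 1/4 AO, 1/4 BO.
Crossing each possibility with the father AA and summing P(type AB): 1/4·0 + 1/4·1/2 + 1/4·0 + 1/4·1/2 = 1/4.
Similarly for Rh via the mother's Rh distribution: P(Rh-) = 1/8.
Independent loci: 1/4 × 1/8 = 1/32.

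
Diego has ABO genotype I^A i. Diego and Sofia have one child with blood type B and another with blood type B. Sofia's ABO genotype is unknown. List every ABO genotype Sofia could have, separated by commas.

I^A I^B, I^B I^B, I^B i

For each candidate genotype of Sofia, check whether crossing it with I^A i can produce every observed child phenotype.
  I^A I^A → possible child types {A} ✗
  I^A I^B → possible child types {A, B, AB} ✓
  I^A i → possible child types {O, A} ✗
  I^B I^B → possible child types {B, AB} ✓
  I^B i → possible child types {O, A, B, AB} ✓
  i i → possible child types {O, A} ✗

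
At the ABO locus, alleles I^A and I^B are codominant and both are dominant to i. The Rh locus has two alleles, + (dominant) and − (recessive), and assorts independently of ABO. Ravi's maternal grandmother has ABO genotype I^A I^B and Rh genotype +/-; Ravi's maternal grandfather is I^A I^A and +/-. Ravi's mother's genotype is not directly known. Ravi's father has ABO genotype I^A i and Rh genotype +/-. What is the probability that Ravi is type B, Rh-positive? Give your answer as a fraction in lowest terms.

3/32

Ravi's mother's ABO genotype from I^A I^B × I^A I^A: 1/2 I^A I^A, 1/2 I^A I^B.
Crossing each possibility with the father I^A i and summing P(type B): 1/2·0 + 1/2·1/4 = 1/8.
Similarly for Rh via the mother's Rh distribution: P(Rh+) = 3/4.
Independent loci: 1/8 × 3/4 = 3/32.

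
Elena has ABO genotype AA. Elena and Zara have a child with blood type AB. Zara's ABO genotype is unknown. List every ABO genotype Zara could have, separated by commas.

AB, BB, BO

For each candidate genotype of Zara, check whether crossing it with AA can produce every observed child phenotype.
  AA → possible child types {A} ✗
  AB → possible child types {A, AB} ✓
  AO → possible child types {A} ✗
  BB → possible child types {AB} ✓
  BO → possible child types {A, AB} ✓
  OO → possible child types {A} ✗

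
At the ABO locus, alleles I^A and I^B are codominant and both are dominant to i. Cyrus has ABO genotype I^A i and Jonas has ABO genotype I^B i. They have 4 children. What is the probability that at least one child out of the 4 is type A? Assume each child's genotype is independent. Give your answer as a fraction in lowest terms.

175/256

ABO cross I^A i × I^B i → 1/4 O, 1/4 A, 1/4 B, 1/4 AB.
So P(type A) = 1/4 per child.
P(none) = (3/4)^4 = 81/256; P(at least one) = 1 − 81/256 = 175/256.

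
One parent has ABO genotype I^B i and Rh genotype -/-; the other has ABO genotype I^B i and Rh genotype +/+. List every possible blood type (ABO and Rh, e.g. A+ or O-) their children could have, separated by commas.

O+, B+

Gametes from I^B i × I^B i give offspring ABO genotypes I^B I^B, I^B i, i i, i.e. phenotypes O, B.
Rh cross -/- × +/+ → phenotypes Rh+.
Combining independently: O+, B+.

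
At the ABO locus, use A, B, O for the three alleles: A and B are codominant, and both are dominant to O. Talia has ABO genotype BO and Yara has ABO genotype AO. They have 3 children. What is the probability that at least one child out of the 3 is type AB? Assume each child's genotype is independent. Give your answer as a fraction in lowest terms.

37/64

ABO cross BO × AO → 1/4 O, 1/4 A, 1/4 B, 1/4 AB.
So P(type AB) = 1/4 per child.
P(none) = (3/4)^3 = 27/64; P(at least one) = 1 − 27/64 = 37/64.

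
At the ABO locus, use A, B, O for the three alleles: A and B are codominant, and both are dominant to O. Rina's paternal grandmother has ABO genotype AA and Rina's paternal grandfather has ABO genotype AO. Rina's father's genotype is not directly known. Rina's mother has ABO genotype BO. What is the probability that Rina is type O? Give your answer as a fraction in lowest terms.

1/8

Rina's father's ABO genotype from AA × AO: 1/2 AA, 1/2 AO.
Crossing each possibility with the mother BO and summing P(type O): 1/2·0 + 1/2·1/4 = 1/8.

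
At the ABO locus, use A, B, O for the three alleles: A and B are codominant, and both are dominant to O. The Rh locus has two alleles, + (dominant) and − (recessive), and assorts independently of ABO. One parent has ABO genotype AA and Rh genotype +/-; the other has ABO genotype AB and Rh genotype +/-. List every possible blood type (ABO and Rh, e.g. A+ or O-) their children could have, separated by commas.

A+, A-, AB+, AB-

Gametes from AA × AB give offspring ABO genotypes AA, AB, i.e. phenotypes A, AB.
Rh cross +/- × +/- → phenotypes Rh+, Rh-.
Combining independently: A+, A-, AB+, AB-.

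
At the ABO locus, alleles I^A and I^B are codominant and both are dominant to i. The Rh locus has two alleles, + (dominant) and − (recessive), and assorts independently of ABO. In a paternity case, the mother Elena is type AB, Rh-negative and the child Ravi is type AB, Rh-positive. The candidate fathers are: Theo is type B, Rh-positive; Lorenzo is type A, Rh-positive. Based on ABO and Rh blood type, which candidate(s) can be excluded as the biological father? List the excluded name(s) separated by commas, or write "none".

none

A candidate is excluded only if no genotype consistent with his phenotype could produce a type AB, Rh-positive child with a type AB, Rh-negative mother.
Every candidate has at least one consistent genotype combination, so none can be excluded.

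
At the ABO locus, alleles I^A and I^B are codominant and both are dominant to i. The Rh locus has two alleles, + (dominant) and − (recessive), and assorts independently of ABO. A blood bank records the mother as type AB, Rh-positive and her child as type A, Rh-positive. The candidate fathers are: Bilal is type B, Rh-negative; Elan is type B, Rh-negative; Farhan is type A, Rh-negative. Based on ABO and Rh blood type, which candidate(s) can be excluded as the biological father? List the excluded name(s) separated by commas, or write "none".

none

A candidate is excluded only if no genotype consistent with his phenotype could produce a type A, Rh-positive child with a type AB, Rh-positive mother.
Every candidate has at least one consistent genotype combination, so none can be excluded.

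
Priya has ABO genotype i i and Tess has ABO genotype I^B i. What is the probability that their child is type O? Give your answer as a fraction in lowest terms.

1/2

ABO cross i i × I^B i → offspring phenotypes: 1/2 O, 1/2 B.
So P(type O) = 1/2.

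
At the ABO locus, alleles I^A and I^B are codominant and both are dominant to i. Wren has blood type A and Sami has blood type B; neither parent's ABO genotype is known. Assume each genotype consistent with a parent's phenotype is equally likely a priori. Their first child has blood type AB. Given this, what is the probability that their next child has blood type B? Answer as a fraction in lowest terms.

Possible genotypes: Wren ∈ {I^A I^A, I^A i}; Sami ∈ {I^B I^B, I^B i}.
Weight each parental genotype pair by prior × P(type-AB child):
  I^A I^A × I^B I^B: posterior weight 4/9; P(next child type B) = 0.
  I^A I^A × I^B i: posterior weight 2/9; P(next child type B) = 0.
  I^A i × I^B I^B: posterior weight 2/9; P(next child type B) = 1/2.
  I^A i × I^B i: posterior weight 1/9; P(next child type B) = 1/4.
Weighted sum = 5/36.

5/36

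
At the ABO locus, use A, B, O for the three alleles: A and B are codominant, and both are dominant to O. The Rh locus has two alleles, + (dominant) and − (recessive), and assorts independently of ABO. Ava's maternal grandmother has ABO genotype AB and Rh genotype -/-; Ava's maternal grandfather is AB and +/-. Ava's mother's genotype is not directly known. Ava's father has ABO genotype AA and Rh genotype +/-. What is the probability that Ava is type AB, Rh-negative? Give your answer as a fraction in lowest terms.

Ava's mother's ABO genotype from AB × AB: 1/4 AA, 1/2 AB, 1/4 BB.
Crossing each possibility with the father AA and summing P(type AB): 1/4·0 + 1/2·1/2 + 1/4·1 = 1/2.
Similarly for Rh via the mother's Rh distribution: P(Rh-) = 3/8.
Independent loci: 1/2 × 3/8 = 3/16.

3/16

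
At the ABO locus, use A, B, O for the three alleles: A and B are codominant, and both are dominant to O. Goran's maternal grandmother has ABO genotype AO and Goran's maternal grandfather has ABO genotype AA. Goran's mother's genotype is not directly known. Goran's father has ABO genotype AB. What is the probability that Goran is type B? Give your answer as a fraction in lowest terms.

1/8

Goran's mother's ABO genotype from AO × AA: 1/2 AA, 1/2 AO.
Crossing each possibility with the father AB and summing P(type B): 1/2·0 + 1/2·1/4 = 1/8.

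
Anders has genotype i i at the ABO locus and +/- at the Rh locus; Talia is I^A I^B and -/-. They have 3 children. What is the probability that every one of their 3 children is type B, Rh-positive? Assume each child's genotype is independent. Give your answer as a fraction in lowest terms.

ABO cross i i × I^A I^B → 1/2 A, 1/2 B.
Rh cross +/- × -/- → 1/2 Rh+, 1/2 Rh-; so P(type B, Rh-positive) = 1/2 × 1/2 = 1/4 per child.
All 3 independent: (1/4)^3 = 1/64.

1/64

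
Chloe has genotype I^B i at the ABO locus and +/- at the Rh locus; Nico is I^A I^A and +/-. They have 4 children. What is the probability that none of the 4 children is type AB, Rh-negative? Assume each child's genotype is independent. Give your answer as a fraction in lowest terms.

ABO cross I^B i × I^A I^A → 1/2 A, 1/2 AB.
Rh cross +/- × +/- → 3/4 Rh+, 1/4 Rh-; so P(type AB, Rh-negative) = 1/2 × 1/4 = 1/8 per child.
P(not type AB, Rh-negative) = 7/8 for one child; (7/8)^4 = 2401/4096.

2401/4096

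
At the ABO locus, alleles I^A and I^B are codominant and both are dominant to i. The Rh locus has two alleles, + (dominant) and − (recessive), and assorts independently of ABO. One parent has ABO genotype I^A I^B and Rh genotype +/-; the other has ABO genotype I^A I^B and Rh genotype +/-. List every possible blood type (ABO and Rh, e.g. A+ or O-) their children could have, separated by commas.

Gametes from I^A I^B × I^A I^B give offspring ABO genotypes I^A I^A, I^A I^B, I^B I^B, i.e. phenotypes A, B, AB.
Rh cross +/- × +/- → phenotypes Rh+, Rh-.
Combining independently: A+, A-, B+, B-, AB+, AB-.

A+, A-, B+, B-, AB+, AB-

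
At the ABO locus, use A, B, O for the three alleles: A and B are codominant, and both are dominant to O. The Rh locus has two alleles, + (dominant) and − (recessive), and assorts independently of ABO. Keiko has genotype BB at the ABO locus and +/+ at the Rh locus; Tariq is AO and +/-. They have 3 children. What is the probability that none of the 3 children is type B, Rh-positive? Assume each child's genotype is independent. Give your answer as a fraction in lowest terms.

1/8

ABO cross BB × AO → 1/2 B, 1/2 AB.
Rh cross +/+ × +/- → 1 Rh+; so P(type B, Rh-positive) = 1/2 × 1 = 1/2 per child.
P(not type B, Rh-positive) = 1/2 for one child; (1/2)^3 = 1/8.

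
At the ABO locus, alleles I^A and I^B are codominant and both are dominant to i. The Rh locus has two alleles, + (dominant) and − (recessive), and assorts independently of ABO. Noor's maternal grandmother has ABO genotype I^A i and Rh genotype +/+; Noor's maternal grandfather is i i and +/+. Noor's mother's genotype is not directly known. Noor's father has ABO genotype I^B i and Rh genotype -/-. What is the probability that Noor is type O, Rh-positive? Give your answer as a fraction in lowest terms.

3/8

Noor's mother's ABO genotype from I^A i × i i: 1/2 I^A i, 1/2 i i.
Crossing each possibility with the father I^B i and summing P(type O): 1/2·1/4 + 1/2·1/2 = 3/8.
Similarly for Rh via the mother's Rh distribution: P(Rh+) = 1.
Independent loci: 3/8 × 1 = 3/8.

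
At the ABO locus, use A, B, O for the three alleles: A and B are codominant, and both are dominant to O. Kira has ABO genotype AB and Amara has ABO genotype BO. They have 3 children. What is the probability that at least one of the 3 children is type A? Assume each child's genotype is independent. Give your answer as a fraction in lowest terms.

37/64

ABO cross AB × BO → 1/4 A, 1/2 B, 1/4 AB.
So P(type A) = 1/4 per child.
P(none) = (3/4)^3 = 27/64; P(at least one) = 1 − 27/64 = 37/64.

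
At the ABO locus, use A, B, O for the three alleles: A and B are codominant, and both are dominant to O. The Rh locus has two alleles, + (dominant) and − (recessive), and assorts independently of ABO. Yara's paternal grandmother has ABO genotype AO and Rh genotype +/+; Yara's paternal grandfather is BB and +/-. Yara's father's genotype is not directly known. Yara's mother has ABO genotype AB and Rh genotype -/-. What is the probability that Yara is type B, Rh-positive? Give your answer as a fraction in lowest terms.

9/32

Yara's father's ABO genotype from AO × BB: 1/2 AB, 1/2 BO.
Crossing each possibility with the mother AB and summing P(type B): 1/2·1/4 + 1/2·1/2 = 3/8.
Similarly for Rh via the father's Rh distribution: P(Rh+) = 3/4.
Independent loci: 3/8 × 3/4 = 9/32.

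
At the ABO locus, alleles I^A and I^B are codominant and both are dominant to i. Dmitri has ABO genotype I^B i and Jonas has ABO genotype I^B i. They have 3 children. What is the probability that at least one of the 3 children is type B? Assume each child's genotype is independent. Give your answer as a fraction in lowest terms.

63/64

ABO cross I^B i × I^B i → 1/4 O, 3/4 B.
So P(type B) = 3/4 per child.
P(none) = (1/4)^3 = 1/64; P(at least one) = 1 − 1/64 = 63/64.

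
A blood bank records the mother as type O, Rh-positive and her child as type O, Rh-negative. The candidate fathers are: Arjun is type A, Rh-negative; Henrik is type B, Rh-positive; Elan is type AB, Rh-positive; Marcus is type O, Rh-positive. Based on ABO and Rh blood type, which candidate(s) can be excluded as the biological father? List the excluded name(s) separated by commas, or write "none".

Elan

A candidate is excluded only if no genotype consistent with his phenotype could produce a type O, Rh-negative child with a type O, Rh-positive mother.
Elan (type AB, Rh+): no genotype consistent with that phenotype can produce a type-O Rh- child with a type-O mother.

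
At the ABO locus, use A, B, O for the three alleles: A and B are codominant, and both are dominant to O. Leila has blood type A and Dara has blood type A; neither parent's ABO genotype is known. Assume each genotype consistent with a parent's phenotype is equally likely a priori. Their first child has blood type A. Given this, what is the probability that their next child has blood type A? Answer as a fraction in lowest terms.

Possible genotypes: Leila ∈ {AA, AO}; Dara ∈ {AA, AO}.
Weight each parental genotype pair by prior × P(type-A child):
  AA × AA: posterior weight 4/15; P(next child type A) = 1.
  AA × AO: posterior weight 4/15; P(next child type A) = 1.
  AO × AA: posterior weight 4/15; P(next child type A) = 1.
  AO × AO: posterior weight 1/5; P(next child type A) = 3/4.
Weighted sum = 19/20.

19/20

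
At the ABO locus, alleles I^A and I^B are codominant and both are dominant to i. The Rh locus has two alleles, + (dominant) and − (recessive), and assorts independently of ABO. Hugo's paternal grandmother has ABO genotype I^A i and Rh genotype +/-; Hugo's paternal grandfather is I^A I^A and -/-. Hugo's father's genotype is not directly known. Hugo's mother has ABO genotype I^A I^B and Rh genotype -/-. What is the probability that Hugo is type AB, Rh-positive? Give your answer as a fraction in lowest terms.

3/32

Hugo's father's ABO genotype from I^A i × I^A I^A: 1/2 I^A I^A, 1/2 I^A i.
Crossing each possibility with the mother I^A I^B and summing P(type AB): 1/2·1/2 + 1/2·1/4 = 3/8.
Similarly for Rh via the father's Rh distribution: P(Rh+) = 1/4.
Independent loci: 3/8 × 1/4 = 3/32.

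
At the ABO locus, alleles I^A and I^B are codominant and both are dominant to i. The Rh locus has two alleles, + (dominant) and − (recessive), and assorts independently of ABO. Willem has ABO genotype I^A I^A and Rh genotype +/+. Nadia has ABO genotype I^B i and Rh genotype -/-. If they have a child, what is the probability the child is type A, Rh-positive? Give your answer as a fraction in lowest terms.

1/2

ABO cross I^A I^A × I^B i → offspring phenotypes: 1/2 A, 1/2 AB.
Rh cross +/+ × -/- → 1 Rh+.
Independent loci: P(type A, Rh-positive) = 1/2 × 1 = 1/2.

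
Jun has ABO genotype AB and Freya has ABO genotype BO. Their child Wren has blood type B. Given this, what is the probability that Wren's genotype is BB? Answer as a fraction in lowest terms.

Cross AB × BO → 1/4 AB, 1/4 AO, 1/4 BB, 1/4 BO.
Type-B genotypes among offspring: BB (1/4), BO (1/4); total 1/2.
P(BB | type B) = (1/4) / (1/2) = 1/2.

1/2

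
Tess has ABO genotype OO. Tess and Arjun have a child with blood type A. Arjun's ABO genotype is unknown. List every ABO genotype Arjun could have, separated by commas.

For each candidate genotype of Arjun, check whether crossing it with OO can produce every observed child phenotype.
  AA → possible child types {A} ✓
  AB → possible child types {A, B} ✓
  AO → possible child types {O, A} ✓
  BB → possible child types {B} ✗
  BO → possible child types {O, B} ✗
  OO → possible child types {O} ✗

AA, AB, AO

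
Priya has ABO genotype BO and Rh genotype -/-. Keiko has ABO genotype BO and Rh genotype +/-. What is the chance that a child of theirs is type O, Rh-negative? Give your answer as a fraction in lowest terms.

1/8

ABO cross BO × BO → offspring phenotypes: 1/4 O, 3/4 B.
Rh cross -/- × +/- → 1/2 Rh+, 1/2 Rh-.
Independent loci: P(type O, Rh-negative) = 1/4 × 1/2 = 1/8.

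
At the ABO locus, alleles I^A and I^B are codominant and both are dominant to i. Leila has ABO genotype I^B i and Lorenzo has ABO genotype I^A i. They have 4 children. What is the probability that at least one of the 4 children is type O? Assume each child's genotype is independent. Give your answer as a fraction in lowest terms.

175/256

ABO cross I^B i × I^A i → 1/4 O, 1/4 A, 1/4 B, 1/4 AB.
So P(type O) = 1/4 per child.
P(none) = (3/4)^4 = 81/256; P(at least one) = 1 − 81/256 = 175/256.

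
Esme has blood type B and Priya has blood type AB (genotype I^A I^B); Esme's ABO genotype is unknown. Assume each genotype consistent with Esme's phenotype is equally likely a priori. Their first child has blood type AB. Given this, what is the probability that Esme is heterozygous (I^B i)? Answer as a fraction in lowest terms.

Possible genotypes: Esme ∈ {I^B I^B, I^B i}; Priya ∈ {I^A I^B}.
Weight each parental genotype pair by prior × P(type-AB child):
  I^B I^B × I^A I^B: posterior weight 2/3.
  I^B i × I^A I^B: posterior weight 1/3.
Sum the posterior weight over pairs where Esme is I^B i: 1/3.

1/3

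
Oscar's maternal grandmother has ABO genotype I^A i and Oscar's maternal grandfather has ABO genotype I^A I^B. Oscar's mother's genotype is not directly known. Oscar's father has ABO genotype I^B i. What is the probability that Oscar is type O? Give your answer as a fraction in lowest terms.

Oscar's mother's ABO genotype from I^A i × I^A I^B: 1/4 I^A I^A, 1/4 I^A I^B, 1/4 I^A i, 1/4 I^B i.
Crossing each possibility with the father I^B i and summing P(type O): 1/4·0 + 1/4·0 + 1/4·1/4 + 1/4·1/4 = 1/8.

1/8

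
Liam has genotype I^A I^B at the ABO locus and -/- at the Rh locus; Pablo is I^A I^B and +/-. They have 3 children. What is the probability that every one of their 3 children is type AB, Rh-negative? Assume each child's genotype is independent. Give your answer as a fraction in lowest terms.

1/64

ABO cross I^A I^B × I^A I^B → 1/4 A, 1/4 B, 1/2 AB.
Rh cross -/- × +/- → 1/2 Rh+, 1/2 Rh-; so P(type AB, Rh-negative) = 1/2 × 1/2 = 1/4 per child.
All 3 independent: (1/4)^3 = 1/64.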